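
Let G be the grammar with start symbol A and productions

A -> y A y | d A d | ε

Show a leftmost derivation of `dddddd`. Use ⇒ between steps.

A ⇒ dAd ⇒ ddAdd ⇒ dddAddd ⇒ dddddd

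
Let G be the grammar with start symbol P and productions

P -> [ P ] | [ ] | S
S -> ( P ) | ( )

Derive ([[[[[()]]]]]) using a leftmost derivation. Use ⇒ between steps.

P ⇒ S   [P -> S]
S ⇒ (P)   [S -> ( P )]
(P) ⇒ ([P])   [P -> [ P ]]
([P]) ⇒ ([[P]])   [P -> [ P ]]
([[P]]) ⇒ ([[[P]]])   [P -> [ P ]]
([[[P]]]) ⇒ ([[[[P]]]])   [P -> [ P ]]
([[[[P]]]]) ⇒ ([[[[[P]]]]])   [P -> [ P ]]
([[[[[P]]]]]) ⇒ ([[[[[S]]]]])   [P -> S]
([[[[[S]]]]]) ⇒ ([[[[[()]]]]])   [S -> ( )]

P⇒S⇒(P)⇒([P])⇒([[P]])⇒([[[P]]])⇒([[[[P]]]])⇒([[[[[P]]]]])⇒([[[[[S]]]]])⇒([[[[[()]]]]])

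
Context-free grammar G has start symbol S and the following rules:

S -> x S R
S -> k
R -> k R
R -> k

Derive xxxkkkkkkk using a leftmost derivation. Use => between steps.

S => xSR => xxSRR => xxxSRRR => xxxkRRR => xxxkkRRR => xxxkkkRRR => xxxkkkkRR => xxxkkkkkRR => xxxkkkkkkR => xxxkkkkkkk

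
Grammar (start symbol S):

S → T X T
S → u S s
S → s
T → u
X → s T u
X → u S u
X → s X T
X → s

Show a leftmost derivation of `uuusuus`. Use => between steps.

S => uSs   [S → u S s]
uSs => uTXTs   [S → T X T]
uTXTs => uuXTs   [T → u]
uuXTs => uuuSuTs   [X → u S u]
uuuSuTs => uuusuTs   [S → s]
uuusuTs => uuusuus   [T → u]

S => uSs => uTXTs => uuXTs => uuuSuTs => uuusuTs => uuusuus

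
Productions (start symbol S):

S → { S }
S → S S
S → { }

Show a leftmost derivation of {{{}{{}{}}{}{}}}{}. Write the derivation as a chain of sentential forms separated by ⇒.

S ⇒ SS   [S → S S]
SS ⇒ {S}S   [S → { S }]
{S}S ⇒ {{S}}S   [S → { S }]
{{S}}S ⇒ {{SS}}S   [S → S S]
{{SS}}S ⇒ {{SSS}}S   [S → S S]
{{SSS}}S ⇒ {{{}SS}}S   [S → { }]
{{{}SS}}S ⇒ {{{}SSS}}S   [S → S S]
{{{}SSS}}S ⇒ {{{}{S}SS}}S   [S → { S }]
{{{}{S}SS}}S ⇒ {{{}{SS}SS}}S   [S → S S]
{{{}{SS}SS}}S ⇒ {{{}{{}S}SS}}S   [S → { }]
{{{}{{}S}SS}}S ⇒ {{{}{{}{}}SS}}S   [S → { }]
{{{}{{}{}}SS}}S ⇒ {{{}{{}{}}{}S}}S   [S → { }]
{{{}{{}{}}{}S}}S ⇒ {{{}{{}{}}{}{}}}S   [S → { }]
{{{}{{}{}}{}{}}}S ⇒ {{{}{{}{}}{}{}}}{}   [S → { }]

S ⇒ SS ⇒ {S}S ⇒ {{S}}S ⇒ {{SS}}S ⇒ {{SSS}}S ⇒ {{{}SS}}S ⇒ {{{}SSS}}S ⇒ {{{}{S}SS}}S ⇒ {{{}{SS}SS}}S ⇒ {{{}{{}S}SS}}S ⇒ {{{}{{}{}}SS}}S ⇒ {{{}{{}{}}{}S}}S ⇒ {{{}{{}{}}{}{}}}S ⇒ {{{}{{}{}}{}{}}}{}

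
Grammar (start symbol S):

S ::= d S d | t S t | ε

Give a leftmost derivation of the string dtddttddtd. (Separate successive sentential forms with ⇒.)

S⇒dSd⇒dtStd⇒dtdSdtd⇒dtddSddtd⇒dtddtStddtd⇒dtddttddtd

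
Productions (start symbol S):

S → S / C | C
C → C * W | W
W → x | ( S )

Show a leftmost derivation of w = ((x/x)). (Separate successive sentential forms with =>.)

S => C   [S → C]
C => W   [C → W]
W => (S)   [W → ( S )]
(S) => (C)   [S → C]
(C) => (W)   [C → W]
(W) => ((S))   [W → ( S )]
((S)) => ((S/C))   [S → S / C]
((S/C)) => ((C/C))   [S → C]
((C/C)) => ((W/C))   [C → W]
((W/C)) => ((x/C))   [W → x]
((x/C)) => ((x/W))   [C → W]
((x/W)) => ((x/x))   [W → x]

S=>C=>W=>(S)=>(C)=>(W)=>((S))=>((S/C))=>((C/C))=>((W/C))=>((x/C))=>((x/W))=>((x/x))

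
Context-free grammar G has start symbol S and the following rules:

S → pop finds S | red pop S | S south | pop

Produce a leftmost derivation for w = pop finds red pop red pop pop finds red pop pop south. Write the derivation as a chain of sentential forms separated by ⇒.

S ⇒ pop finds S   [S → pop finds S]
pop finds S ⇒ pop finds S south   [S → S south]
pop finds S south ⇒ pop finds red pop S south   [S → red pop S]
pop finds red pop S south ⇒ pop finds red pop red pop S south   [S → red pop S]
pop finds red pop red pop S south ⇒ pop finds red pop red pop pop finds S south   [S → pop finds S]
pop finds red pop red pop pop finds S south ⇒ pop finds red pop red pop pop finds red pop S south   [S → red pop S]
pop finds red pop red pop pop finds red pop S south ⇒ pop finds red pop red pop pop finds red pop pop south   [S → pop]

S ⇒ pop finds S ⇒ pop finds S south ⇒ pop finds red pop S south ⇒ pop finds red pop red pop S south ⇒ pop finds red pop red pop pop finds S south ⇒ pop finds red pop red pop pop finds red pop S south ⇒ pop finds red pop red pop pop finds red pop pop south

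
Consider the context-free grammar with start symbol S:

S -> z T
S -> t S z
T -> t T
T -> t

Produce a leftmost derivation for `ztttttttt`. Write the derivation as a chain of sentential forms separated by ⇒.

S ⇒ zT ⇒ ztT ⇒ zttT ⇒ ztttT ⇒ zttttT ⇒ ztttttT ⇒ zttttttT ⇒ ztttttttT ⇒ ztttttttt

S ⇒ zT   [S -> z T]
zT ⇒ ztT   [T -> t T]
ztT ⇒ zttT   [T -> t T]
zttT ⇒ ztttT   [T -> t T]
ztttT ⇒ zttttT   [T -> t T]
zttttT ⇒ ztttttT   [T -> t T]
ztttttT ⇒ zttttttT   [T -> t T]
zttttttT ⇒ ztttttttT   [T -> t T]
ztttttttT ⇒ ztttttttt   [T -> t]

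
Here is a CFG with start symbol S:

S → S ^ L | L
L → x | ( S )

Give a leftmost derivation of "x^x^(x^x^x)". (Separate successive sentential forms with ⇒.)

S ⇒ S^L ⇒ S^L^L ⇒ L^L^L ⇒ x^L^L ⇒ x^x^L ⇒ x^x^(S) ⇒ x^x^(S^L) ⇒ x^x^(S^L^L) ⇒ x^x^(L^L^L) ⇒ x^x^(x^L^L) ⇒ x^x^(x^x^L) ⇒ x^x^(x^x^x)

S ⇒ S^L   [S → S ^ L]
S^L ⇒ S^L^L   [S → S ^ L]
S^L^L ⇒ L^L^L   [S → L]
L^L^L ⇒ x^L^L   [L → x]
x^L^L ⇒ x^x^L   [L → x]
x^x^L ⇒ x^x^(S)   [L → ( S )]
x^x^(S) ⇒ x^x^(S^L)   [S → S ^ L]
x^x^(S^L) ⇒ x^x^(S^L^L)   [S → S ^ L]
x^x^(S^L^L) ⇒ x^x^(L^L^L)   [S → L]
x^x^(L^L^L) ⇒ x^x^(x^L^L)   [L → x]
x^x^(x^L^L) ⇒ x^x^(x^x^L)   [L → x]
x^x^(x^x^L) ⇒ x^x^(x^x^x)   [L → x]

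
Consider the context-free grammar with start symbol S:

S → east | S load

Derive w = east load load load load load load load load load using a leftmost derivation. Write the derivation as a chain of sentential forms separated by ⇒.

S ⇒ S load   [S → S load]
S load ⇒ S load load   [S → S load]
S load load ⇒ S load load load   [S → S load]
S load load load ⇒ S load load load load   [S → S load]
S load load load load ⇒ S load load load load load   [S → S load]
S load load load load load ⇒ S load load load load load load   [S → S load]
S load load load load load load ⇒ S load load load load load load load   [S → S load]
S load load load load load load load ⇒ S load load load load load load load load   [S → S load]
S load load load load load load load load ⇒ S load load load load load load load load load   [S → S load]
S load load load load load load load load load ⇒ east load load load load load load load load load   [S → east]

S ⇒ S load ⇒ S load load ⇒ S load load load ⇒ S load load load load ⇒ S load load load load load ⇒ S load load load load load load ⇒ S load load load load load load load ⇒ S load load load load load load load load ⇒ S load load load load load load load load load ⇒ east load load load load load load load load load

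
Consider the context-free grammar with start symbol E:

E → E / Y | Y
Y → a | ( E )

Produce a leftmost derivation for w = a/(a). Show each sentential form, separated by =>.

E => E/Y => Y/Y => a/Y => a/(E) => a/(Y) => a/(a)

E => E/Y   [E → E / Y]
E/Y => Y/Y   [E → Y]
Y/Y => a/Y   [Y → a]
a/Y => a/(E)   [Y → ( E )]
a/(E) => a/(Y)   [E → Y]
a/(Y) => a/(a)   [Y → a]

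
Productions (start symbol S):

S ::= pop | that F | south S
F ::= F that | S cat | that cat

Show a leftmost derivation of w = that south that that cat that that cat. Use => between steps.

S => that F => that S cat => that south S cat => that south that F cat => that south that F that cat => that south that F that that cat => that south that that cat that that cat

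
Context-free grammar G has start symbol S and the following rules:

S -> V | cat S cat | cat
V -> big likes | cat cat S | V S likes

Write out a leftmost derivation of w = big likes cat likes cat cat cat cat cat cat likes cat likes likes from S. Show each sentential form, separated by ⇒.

S ⇒ V ⇒ V S likes ⇒ V S likes S likes ⇒ big likes S likes S likes ⇒ big likes cat likes S likes ⇒ big likes cat likes V likes ⇒ big likes cat likes V S likes likes ⇒ big likes cat likes V S likes S likes likes ⇒ big likes cat likes cat cat S S likes S likes likes ⇒ big likes cat likes cat cat cat S cat S likes S likes likes ⇒ big likes cat likes cat cat cat cat cat S likes S likes likes ⇒ big likes cat likes cat cat cat cat cat cat likes S likes likes ⇒ big likes cat likes cat cat cat cat cat cat likes cat likes likes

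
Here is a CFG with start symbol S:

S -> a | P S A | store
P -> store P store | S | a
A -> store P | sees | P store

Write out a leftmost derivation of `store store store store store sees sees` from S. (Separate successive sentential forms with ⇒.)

S ⇒ P S A ⇒ store P store S A ⇒ store S store S A ⇒ store store store S A ⇒ store store store P S A A ⇒ store store store S S A A ⇒ store store store store S A A ⇒ store store store store store A A ⇒ store store store store store sees A ⇒ store store store store store sees sees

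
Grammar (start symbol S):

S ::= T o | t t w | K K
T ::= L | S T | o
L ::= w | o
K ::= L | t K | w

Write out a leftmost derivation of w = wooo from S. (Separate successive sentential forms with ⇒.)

S⇒To⇒STo⇒ToTo⇒LoTo⇒woTo⇒wooo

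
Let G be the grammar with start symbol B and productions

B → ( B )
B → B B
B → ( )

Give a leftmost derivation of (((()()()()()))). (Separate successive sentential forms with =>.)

B => (B)   [B → ( B )]
(B) => ((B))   [B → ( B )]
((B)) => (((B)))   [B → ( B )]
(((B))) => (((BB)))   [B → B B]
(((BB))) => (((BBB)))   [B → B B]
(((BBB))) => (((BBBB)))   [B → B B]
(((BBBB))) => (((BBBBB)))   [B → B B]
(((BBBBB))) => (((()BBBB)))   [B → ( )]
(((()BBBB))) => (((()()BBB)))   [B → ( )]
(((()()BBB))) => (((()()()BB)))   [B → ( )]
(((()()()BB))) => (((()()()()B)))   [B → ( )]
(((()()()()B))) => (((()()()()())))   [B → ( )]

B => (B) => ((B)) => (((B))) => (((BB))) => (((BBB))) => (((BBBB))) => (((BBBBB))) => (((()BBBB))) => (((()()BBB))) => (((()()()BB))) => (((()()()()B))) => (((()()()()())))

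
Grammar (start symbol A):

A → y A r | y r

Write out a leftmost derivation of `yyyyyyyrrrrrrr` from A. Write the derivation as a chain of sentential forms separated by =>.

A => yAr   [A → y A r]
yAr => yyArr   [A → y A r]
yyArr => yyyArrr   [A → y A r]
yyyArrr => yyyyArrrr   [A → y A r]
yyyyArrrr => yyyyyArrrrr   [A → y A r]
yyyyyArrrrr => yyyyyyArrrrrr   [A → y A r]
yyyyyyArrrrrr => yyyyyyyrrrrrrr   [A → y r]

A => yAr => yyArr => yyyArrr => yyyyArrrr => yyyyyArrrrr => yyyyyyArrrrrr => yyyyyyyrrrrrrr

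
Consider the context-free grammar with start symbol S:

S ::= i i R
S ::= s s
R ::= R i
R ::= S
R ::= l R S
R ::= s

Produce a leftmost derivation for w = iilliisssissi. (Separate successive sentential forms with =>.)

S => iiR => iiRi => iilRSi => iilRiSi => iillRSiSi => iillSSiSi => iilliiRSiSi => iilliisSiSi => iilliisssiSi => iilliisssissi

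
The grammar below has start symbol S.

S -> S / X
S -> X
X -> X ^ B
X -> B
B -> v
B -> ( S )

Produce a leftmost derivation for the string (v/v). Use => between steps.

S=>X=>B=>(S)=>(S/X)=>(X/X)=>(B/X)=>(v/X)=>(v/B)=>(v/v)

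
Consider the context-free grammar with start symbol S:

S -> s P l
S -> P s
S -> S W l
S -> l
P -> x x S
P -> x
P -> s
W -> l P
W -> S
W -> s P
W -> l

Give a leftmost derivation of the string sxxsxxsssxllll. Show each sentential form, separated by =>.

S => sPl => sxxSl => sxxsPll => sxxsxxSll => sxxsxxSWlll => sxxsxxPsWlll => sxxsxxssWlll => sxxsxxssSlll => sxxsxxsssPllll => sxxsxxsssxllll

S => sPl   [S -> s P l]
sPl => sxxSl   [P -> x x S]
sxxSl => sxxsPll   [S -> s P l]
sxxsPll => sxxsxxSll   [P -> x x S]
sxxsxxSll => sxxsxxSWlll   [S -> S W l]
sxxsxxSWlll => sxxsxxPsWlll   [S -> P s]
sxxsxxPsWlll => sxxsxxssWlll   [P -> s]
sxxsxxssWlll => sxxsxxssSlll   [W -> S]
sxxsxxssSlll => sxxsxxsssPllll   [S -> s P l]
sxxsxxsssPllll => sxxsxxsssxllll   [P -> x]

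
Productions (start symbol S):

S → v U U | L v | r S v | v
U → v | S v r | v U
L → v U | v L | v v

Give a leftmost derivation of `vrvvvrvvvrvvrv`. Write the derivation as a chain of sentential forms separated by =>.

S => vUU => vSvrU => vrSvvrU => vrvUUvvrU => vrvvUUvvrU => vrvvvUvvrU => vrvvvSvrvvrU => vrvvvrSvvrvvrU => vrvvvrvvvrvvrU => vrvvvrvvvrvvrv

S => vUU   [S → v U U]
vUU => vSvrU   [U → S v r]
vSvrU => vrSvvrU   [S → r S v]
vrSvvrU => vrvUUvvrU   [S → v U U]
vrvUUvvrU => vrvvUUvvrU   [U → v U]
vrvvUUvvrU => vrvvvUvvrU   [U → v]
vrvvvUvvrU => vrvvvSvrvvrU   [U → S v r]
vrvvvSvrvvrU => vrvvvrSvvrvvrU   [S → r S v]
vrvvvrSvvrvvrU => vrvvvrvvvrvvrU   [S → v]
vrvvvrvvvrvvrU => vrvvvrvvvrvvrv   [U → v]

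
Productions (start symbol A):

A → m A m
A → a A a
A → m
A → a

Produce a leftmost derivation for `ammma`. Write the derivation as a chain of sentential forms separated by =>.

A => aAa => amAma => ammma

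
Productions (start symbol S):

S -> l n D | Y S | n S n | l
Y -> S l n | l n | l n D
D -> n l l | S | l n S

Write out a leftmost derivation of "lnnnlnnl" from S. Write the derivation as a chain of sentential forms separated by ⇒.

S⇒YS⇒lnDS⇒lnSS⇒lnnSnS⇒lnnnSnnS⇒lnnnlnnS⇒lnnnlnnl

S ⇒ YS   [S -> Y S]
YS ⇒ lnDS   [Y -> l n D]
lnDS ⇒ lnSS   [D -> S]
lnSS ⇒ lnnSnS   [S -> n S n]
lnnSnS ⇒ lnnnSnnS   [S -> n S n]
lnnnSnnS ⇒ lnnnlnnS   [S -> l]
lnnnlnnS ⇒ lnnnlnnl   [S -> l]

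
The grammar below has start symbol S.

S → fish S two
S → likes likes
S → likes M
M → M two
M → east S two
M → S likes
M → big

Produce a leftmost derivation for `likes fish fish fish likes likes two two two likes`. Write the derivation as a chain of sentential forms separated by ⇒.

S ⇒ likes M ⇒ likes S likes ⇒ likes fish S two likes ⇒ likes fish fish S two two likes ⇒ likes fish fish fish S two two two likes ⇒ likes fish fish fish likes likes two two two likes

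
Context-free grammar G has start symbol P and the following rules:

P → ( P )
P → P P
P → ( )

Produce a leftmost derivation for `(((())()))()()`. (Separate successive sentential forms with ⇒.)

P ⇒ PP ⇒ PPP ⇒ (P)PP ⇒ ((P))PP ⇒ ((PP))PP ⇒ (((P)P))PP ⇒ (((())P))PP ⇒ (((())()))PP ⇒ (((())()))()P ⇒ (((())()))()()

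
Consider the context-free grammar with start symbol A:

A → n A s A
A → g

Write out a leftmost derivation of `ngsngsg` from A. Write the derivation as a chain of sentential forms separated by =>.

A => nAsA => ngsA => ngsnAsA => ngsngsA => ngsngsg

A => nAsA   [A → n A s A]
nAsA => ngsA   [A → g]
ngsA => ngsnAsA   [A → n A s A]
ngsnAsA => ngsngsA   [A → g]
ngsngsA => ngsngsg   [A → g]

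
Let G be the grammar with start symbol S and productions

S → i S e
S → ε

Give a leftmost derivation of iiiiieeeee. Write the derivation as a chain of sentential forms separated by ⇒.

S ⇒ iSe ⇒ iiSee ⇒ iiiSeee ⇒ iiiiSeeee ⇒ iiiiiSeeeee ⇒ iiiiieeeee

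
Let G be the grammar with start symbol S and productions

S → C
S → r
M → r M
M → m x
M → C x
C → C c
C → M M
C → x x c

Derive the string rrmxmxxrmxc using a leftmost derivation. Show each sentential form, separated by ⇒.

S⇒C⇒Cc⇒MMc⇒CxMc⇒MMxMc⇒rMMxMc⇒rrMMxMc⇒rrmxMxMc⇒rrmxmxxMc⇒rrmxmxxrMc⇒rrmxmxxrmxc

S ⇒ C   [S → C]
C ⇒ Cc   [C → C c]
Cc ⇒ MMc   [C → M M]
MMc ⇒ CxMc   [M → C x]
CxMc ⇒ MMxMc   [C → M M]
MMxMc ⇒ rMMxMc   [M → r M]
rMMxMc ⇒ rrMMxMc   [M → r M]
rrMMxMc ⇒ rrmxMxMc   [M → m x]
rrmxMxMc ⇒ rrmxmxxMc   [M → m x]
rrmxmxxMc ⇒ rrmxmxxrMc   [M → r M]
rrmxmxxrMc ⇒ rrmxmxxrmxc   [M → m x]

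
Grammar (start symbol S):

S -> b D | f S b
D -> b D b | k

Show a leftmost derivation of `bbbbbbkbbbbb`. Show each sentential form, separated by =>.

S => bD   [S -> b D]
bD => bbDb   [D -> b D b]
bbDb => bbbDbb   [D -> b D b]
bbbDbb => bbbbDbbb   [D -> b D b]
bbbbDbbb => bbbbbDbbbb   [D -> b D b]
bbbbbDbbbb => bbbbbbDbbbbb   [D -> b D b]
bbbbbbDbbbbb => bbbbbbkbbbbb   [D -> k]

S => bD => bbDb => bbbDbb => bbbbDbbb => bbbbbDbbbb => bbbbbbDbbbbb => bbbbbbkbbbbb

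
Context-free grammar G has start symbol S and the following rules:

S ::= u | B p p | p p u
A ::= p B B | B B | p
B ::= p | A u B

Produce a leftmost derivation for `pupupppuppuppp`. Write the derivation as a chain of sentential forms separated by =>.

S=>Bpp=>AuBpp=>puBpp=>puAuBpp=>puBBuBpp=>puAuBBuBpp=>pupuBBuBpp=>pupuAuBBuBpp=>pupupBBuBBuBpp=>pupuppBuBBuBpp=>pupupppuBBuBpp=>pupupppupBuBpp=>pupupppuppuBpp=>pupupppuppuppp

S => Bpp   [S ::= B p p]
Bpp => AuBpp   [B ::= A u B]
AuBpp => puBpp   [A ::= p]
puBpp => puAuBpp   [B ::= A u B]
puAuBpp => puBBuBpp   [A ::= B B]
puBBuBpp => puAuBBuBpp   [B ::= A u B]
puAuBBuBpp => pupuBBuBpp   [A ::= p]
pupuBBuBpp => pupuAuBBuBpp   [B ::= A u B]
pupuAuBBuBpp => pupupBBuBBuBpp   [A ::= p B B]
pupupBBuBBuBpp => pupuppBuBBuBpp   [B ::= p]
pupuppBuBBuBpp => pupupppuBBuBpp   [B ::= p]
pupupppuBBuBpp => pupupppupBuBpp   [B ::= p]
pupupppupBuBpp => pupupppuppuBpp   [B ::= p]
pupupppuppuBpp => pupupppuppuppp   [B ::= p]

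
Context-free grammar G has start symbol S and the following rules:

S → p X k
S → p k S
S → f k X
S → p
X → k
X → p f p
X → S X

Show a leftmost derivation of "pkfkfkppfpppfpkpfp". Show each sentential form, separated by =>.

S => pkS   [S → p k S]
pkS => pkfkX   [S → f k X]
pkfkX => pkfkSX   [X → S X]
pkfkSX => pkfkfkXX   [S → f k X]
pkfkfkXX => pkfkfkSXX   [X → S X]
pkfkfkSXX => pkfkfkpXX   [S → p]
pkfkfkpXX => pkfkfkppfpX   [X → p f p]
pkfkfkppfpX => pkfkfkppfpSX   [X → S X]
pkfkfkppfpSX => pkfkfkppfppXkX   [S → p X k]
pkfkfkppfppXkX => pkfkfkppfpppfpkX   [X → p f p]
pkfkfkppfpppfpkX => pkfkfkppfpppfpkpfp   [X → p f p]

S => pkS => pkfkX => pkfkSX => pkfkfkXX => pkfkfkSXX => pkfkfkpXX => pkfkfkppfpX => pkfkfkppfpSX => pkfkfkppfppXkX => pkfkfkppfpppfpkX => pkfkfkppfpppfpkpfp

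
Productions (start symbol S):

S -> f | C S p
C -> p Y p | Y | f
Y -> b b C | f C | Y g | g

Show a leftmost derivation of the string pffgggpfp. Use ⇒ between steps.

S⇒CSp⇒pYpSp⇒pYgpSp⇒pfCgpSp⇒pfYgpSp⇒pffCgpSp⇒pffYgpSp⇒pffYggpSp⇒pffgggpSp⇒pffgggpfp

S ⇒ CSp   [S -> C S p]
CSp ⇒ pYpSp   [C -> p Y p]
pYpSp ⇒ pYgpSp   [Y -> Y g]
pYgpSp ⇒ pfCgpSp   [Y -> f C]
pfCgpSp ⇒ pfYgpSp   [C -> Y]
pfYgpSp ⇒ pffCgpSp   [Y -> f C]
pffCgpSp ⇒ pffYgpSp   [C -> Y]
pffYgpSp ⇒ pffYggpSp   [Y -> Y g]
pffYggpSp ⇒ pffgggpSp   [Y -> g]
pffgggpSp ⇒ pffgggpfp   [S -> f]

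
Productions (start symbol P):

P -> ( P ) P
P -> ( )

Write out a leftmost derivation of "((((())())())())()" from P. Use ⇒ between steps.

P ⇒ (P)P   [P -> ( P ) P]
(P)P ⇒ ((P)P)P   [P -> ( P ) P]
((P)P)P ⇒ (((P)P)P)P   [P -> ( P ) P]
(((P)P)P)P ⇒ ((((P)P)P)P)P   [P -> ( P ) P]
((((P)P)P)P)P ⇒ ((((())P)P)P)P   [P -> ( )]
((((())P)P)P)P ⇒ ((((())())P)P)P   [P -> ( )]
((((())())P)P)P ⇒ ((((())())())P)P   [P -> ( )]
((((())())())P)P ⇒ ((((())())())())P   [P -> ( )]
((((())())())())P ⇒ ((((())())())())()   [P -> ( )]

P⇒(P)P⇒((P)P)P⇒(((P)P)P)P⇒((((P)P)P)P)P⇒((((())P)P)P)P⇒((((())())P)P)P⇒((((())())())P)P⇒((((())())())())P⇒((((())())())())()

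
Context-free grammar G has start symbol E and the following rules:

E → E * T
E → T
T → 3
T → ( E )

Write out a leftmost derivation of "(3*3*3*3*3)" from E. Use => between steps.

E => T => (E) => (E*T) => (E*T*T) => (E*T*T*T) => (E*T*T*T*T) => (T*T*T*T*T) => (3*T*T*T*T) => (3*3*T*T*T) => (3*3*3*T*T) => (3*3*3*3*T) => (3*3*3*3*3)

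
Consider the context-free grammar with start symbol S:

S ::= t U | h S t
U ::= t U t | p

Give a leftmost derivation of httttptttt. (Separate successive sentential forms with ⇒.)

S ⇒ hSt   [S ::= h S t]
hSt ⇒ htUt   [S ::= t U]
htUt ⇒ httUtt   [U ::= t U t]
httUtt ⇒ htttUttt   [U ::= t U t]
htttUttt ⇒ httttUtttt   [U ::= t U t]
httttUtttt ⇒ httttptttt   [U ::= p]

S ⇒ hSt ⇒ htUt ⇒ httUtt ⇒ htttUttt ⇒ httttUtttt ⇒ httttptttt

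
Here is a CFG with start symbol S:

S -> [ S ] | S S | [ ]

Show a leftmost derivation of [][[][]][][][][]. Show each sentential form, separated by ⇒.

S⇒SS⇒[]S⇒[]SS⇒[]SSS⇒[]SSSS⇒[]SSSSS⇒[][S]SSSS⇒[][SS]SSSS⇒[][[]S]SSSS⇒[][[][]]SSSS⇒[][[][]][]SSS⇒[][[][]][][]SS⇒[][[][]][][][]S⇒[][[][]][][][][]

S ⇒ SS   [S -> S S]
SS ⇒ []S   [S -> [ ]]
[]S ⇒ []SS   [S -> S S]
[]SS ⇒ []SSS   [S -> S S]
[]SSS ⇒ []SSSS   [S -> S S]
[]SSSS ⇒ []SSSSS   [S -> S S]
[]SSSSS ⇒ [][S]SSSS   [S -> [ S ]]
[][S]SSSS ⇒ [][SS]SSSS   [S -> S S]
[][SS]SSSS ⇒ [][[]S]SSSS   [S -> [ ]]
[][[]S]SSSS ⇒ [][[][]]SSSS   [S -> [ ]]
[][[][]]SSSS ⇒ [][[][]][]SSS   [S -> [ ]]
[][[][]][]SSS ⇒ [][[][]][][]SS   [S -> [ ]]
[][[][]][][]SS ⇒ [][[][]][][][]S   [S -> [ ]]
[][[][]][][][]S ⇒ [][[][]][][][][]   [S -> [ ]]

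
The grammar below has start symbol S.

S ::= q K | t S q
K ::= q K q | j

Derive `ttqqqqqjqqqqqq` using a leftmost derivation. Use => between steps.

S => tSq   [S ::= t S q]
tSq => ttSqq   [S ::= t S q]
ttSqq => ttqKqq   [S ::= q K]
ttqKqq => ttqqKqqq   [K ::= q K q]
ttqqKqqq => ttqqqKqqqq   [K ::= q K q]
ttqqqKqqqq => ttqqqqKqqqqq   [K ::= q K q]
ttqqqqKqqqqq => ttqqqqqKqqqqqq   [K ::= q K q]
ttqqqqqKqqqqqq => ttqqqqqjqqqqqq   [K ::= j]

S => tSq => ttSqq => ttqKqq => ttqqKqqq => ttqqqKqqqq => ttqqqqKqqqqq => ttqqqqqKqqqqqq => ttqqqqqjqqqqqq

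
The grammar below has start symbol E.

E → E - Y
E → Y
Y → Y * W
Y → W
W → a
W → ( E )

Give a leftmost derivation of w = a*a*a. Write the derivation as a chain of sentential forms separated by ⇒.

E⇒Y⇒Y*W⇒Y*W*W⇒W*W*W⇒a*W*W⇒a*a*W⇒a*a*a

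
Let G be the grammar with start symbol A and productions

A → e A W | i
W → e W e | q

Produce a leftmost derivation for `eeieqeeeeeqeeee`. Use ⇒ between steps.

A⇒eAW⇒eeAWW⇒eeiWW⇒eeieWeW⇒eeieqeW⇒eeieqeeWe⇒eeieqeeeWee⇒eeieqeeeeWeee⇒eeieqeeeeeWeeee⇒eeieqeeeeeqeeee

A ⇒ eAW   [A → e A W]
eAW ⇒ eeAWW   [A → e A W]
eeAWW ⇒ eeiWW   [A → i]
eeiWW ⇒ eeieWeW   [W → e W e]
eeieWeW ⇒ eeieqeW   [W → q]
eeieqeW ⇒ eeieqeeWe   [W → e W e]
eeieqeeWe ⇒ eeieqeeeWee   [W → e W e]
eeieqeeeWee ⇒ eeieqeeeeWeee   [W → e W e]
eeieqeeeeWeee ⇒ eeieqeeeeeWeeee   [W → e W e]
eeieqeeeeeWeeee ⇒ eeieqeeeeeqeeee   [W → q]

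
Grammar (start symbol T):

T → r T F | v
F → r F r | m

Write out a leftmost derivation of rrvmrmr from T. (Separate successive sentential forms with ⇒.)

T ⇒ rTF   [T → r T F]
rTF ⇒ rrTFF   [T → r T F]
rrTFF ⇒ rrvFF   [T → v]
rrvFF ⇒ rrvmF   [F → m]
rrvmF ⇒ rrvmrFr   [F → r F r]
rrvmrFr ⇒ rrvmrmr   [F → m]

T ⇒ rTF ⇒ rrTFF ⇒ rrvFF ⇒ rrvmF ⇒ rrvmrFr ⇒ rrvmrmr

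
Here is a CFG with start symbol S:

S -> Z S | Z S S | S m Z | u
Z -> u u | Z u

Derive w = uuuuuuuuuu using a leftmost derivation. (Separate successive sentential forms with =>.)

S => ZSS => ZuSS => ZuuSS => ZuuuSS => ZuuuuSS => ZuuuuuSS => ZuuuuuuSS => uuuuuuuuSS => uuuuuuuuuS => uuuuuuuuuu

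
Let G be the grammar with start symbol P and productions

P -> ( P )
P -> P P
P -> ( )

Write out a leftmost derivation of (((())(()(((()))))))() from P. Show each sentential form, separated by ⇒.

P ⇒ PP ⇒ (P)P ⇒ ((P))P ⇒ ((PP))P ⇒ (((P)P))P ⇒ (((())P))P ⇒ (((())(P)))P ⇒ (((())(PP)))P ⇒ (((())(()P)))P ⇒ (((())(()(P))))P ⇒ (((())(()((P)))))P ⇒ (((())(()(((P))))))P ⇒ (((())(()(((()))))))P ⇒ (((())(()(((()))))))()

P ⇒ PP   [P -> P P]
PP ⇒ (P)P   [P -> ( P )]
(P)P ⇒ ((P))P   [P -> ( P )]
((P))P ⇒ ((PP))P   [P -> P P]
((PP))P ⇒ (((P)P))P   [P -> ( P )]
(((P)P))P ⇒ (((())P))P   [P -> ( )]
(((())P))P ⇒ (((())(P)))P   [P -> ( P )]
(((())(P)))P ⇒ (((())(PP)))P   [P -> P P]
(((())(PP)))P ⇒ (((())(()P)))P   [P -> ( )]
(((())(()P)))P ⇒ (((())(()(P))))P   [P -> ( P )]
(((())(()(P))))P ⇒ (((())(()((P)))))P   [P -> ( P )]
(((())(()((P)))))P ⇒ (((())(()(((P))))))P   [P -> ( P )]
(((())(()(((P))))))P ⇒ (((())(()(((()))))))P   [P -> ( )]
(((())(()(((()))))))P ⇒ (((())(()(((()))))))()   [P -> ( )]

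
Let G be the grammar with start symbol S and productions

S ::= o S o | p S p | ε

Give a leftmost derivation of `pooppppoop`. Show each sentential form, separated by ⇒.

S ⇒ pSp ⇒ poSop ⇒ pooSoop ⇒ poopSpoop ⇒ pooppSppoop ⇒ pooppppoop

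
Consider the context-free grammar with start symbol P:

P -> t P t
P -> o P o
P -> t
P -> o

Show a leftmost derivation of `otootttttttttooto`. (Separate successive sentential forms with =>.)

P => oPo   [P -> o P o]
oPo => otPto   [P -> t P t]
otPto => otoPoto   [P -> o P o]
otoPoto => otooPooto   [P -> o P o]
otooPooto => otootPtooto   [P -> t P t]
otootPtooto => otoottPttooto   [P -> t P t]
otoottPttooto => otootttPtttooto   [P -> t P t]
otootttPtttooto => otoottttPttttooto   [P -> t P t]
otoottttPttttooto => otootttttttttooto   [P -> t]

P => oPo => otPto => otoPoto => otooPooto => otootPtooto => otoottPttooto => otootttPtttooto => otoottttPttttooto => otootttttttttooto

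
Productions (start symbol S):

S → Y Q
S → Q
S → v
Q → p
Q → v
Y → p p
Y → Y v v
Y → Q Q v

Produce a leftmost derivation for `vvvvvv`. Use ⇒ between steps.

S ⇒ YQ   [S → Y Q]
YQ ⇒ YvvQ   [Y → Y v v]
YvvQ ⇒ QQvvvQ   [Y → Q Q v]
QQvvvQ ⇒ vQvvvQ   [Q → v]
vQvvvQ ⇒ vvvvvQ   [Q → v]
vvvvvQ ⇒ vvvvvv   [Q → v]

S⇒YQ⇒YvvQ⇒QQvvvQ⇒vQvvvQ⇒vvvvvQ⇒vvvvvv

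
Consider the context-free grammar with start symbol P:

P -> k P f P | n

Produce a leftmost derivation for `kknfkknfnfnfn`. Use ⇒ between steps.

P ⇒ kPfP ⇒ kkPfPfP ⇒ kknfPfP ⇒ kknfkPfPfP ⇒ kknfkkPfPfPfP ⇒ kknfkknfPfPfP ⇒ kknfkknfnfPfP ⇒ kknfkknfnfnfP ⇒ kknfkknfnfnfn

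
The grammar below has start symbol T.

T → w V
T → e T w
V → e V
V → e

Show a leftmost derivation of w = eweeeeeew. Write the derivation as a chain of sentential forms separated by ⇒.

T ⇒ eTw   [T → e T w]
eTw ⇒ ewVw   [T → w V]
ewVw ⇒ eweVw   [V → e V]
eweVw ⇒ eweeVw   [V → e V]
eweeVw ⇒ eweeeVw   [V → e V]
eweeeVw ⇒ eweeeeVw   [V → e V]
eweeeeVw ⇒ eweeeeeVw   [V → e V]
eweeeeeVw ⇒ eweeeeeew   [V → e]

T ⇒ eTw ⇒ ewVw ⇒ eweVw ⇒ eweeVw ⇒ eweeeVw ⇒ eweeeeVw ⇒ eweeeeeVw ⇒ eweeeeeew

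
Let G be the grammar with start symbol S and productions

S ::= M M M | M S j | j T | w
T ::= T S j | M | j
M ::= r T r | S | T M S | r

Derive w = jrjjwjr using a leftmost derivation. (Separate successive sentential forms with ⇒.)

S ⇒ jT   [S ::= j T]
jT ⇒ jM   [T ::= M]
jM ⇒ jrTr   [M ::= r T r]
jrTr ⇒ jrTSjr   [T ::= T S j]
jrTSjr ⇒ jrjSjr   [T ::= j]
jrjSjr ⇒ jrjjTjr   [S ::= j T]
jrjjTjr ⇒ jrjjMjr   [T ::= M]
jrjjMjr ⇒ jrjjSjr   [M ::= S]
jrjjSjr ⇒ jrjjwjr   [S ::= w]

S ⇒ jT ⇒ jM ⇒ jrTr ⇒ jrTSjr ⇒ jrjSjr ⇒ jrjjTjr ⇒ jrjjMjr ⇒ jrjjSjr ⇒ jrjjwjr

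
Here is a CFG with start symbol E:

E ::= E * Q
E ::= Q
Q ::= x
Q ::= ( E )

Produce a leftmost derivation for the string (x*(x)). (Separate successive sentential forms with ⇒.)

E ⇒ Q ⇒ (E) ⇒ (E*Q) ⇒ (Q*Q) ⇒ (x*Q) ⇒ (x*(E)) ⇒ (x*(Q)) ⇒ (x*(x))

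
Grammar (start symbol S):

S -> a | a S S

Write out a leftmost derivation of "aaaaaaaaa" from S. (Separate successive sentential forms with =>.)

S => aSS => aaSSS => aaaSSSS => aaaaSSSSS => aaaaaSSSS => aaaaaaSSS => aaaaaaaSS => aaaaaaaaS => aaaaaaaaa

S => aSS   [S -> a S S]
aSS => aaSSS   [S -> a S S]
aaSSS => aaaSSSS   [S -> a S S]
aaaSSSS => aaaaSSSSS   [S -> a S S]
aaaaSSSSS => aaaaaSSSS   [S -> a]
aaaaaSSSS => aaaaaaSSS   [S -> a]
aaaaaaSSS => aaaaaaaSS   [S -> a]
aaaaaaaSS => aaaaaaaaS   [S -> a]
aaaaaaaaS => aaaaaaaaa   [S -> a]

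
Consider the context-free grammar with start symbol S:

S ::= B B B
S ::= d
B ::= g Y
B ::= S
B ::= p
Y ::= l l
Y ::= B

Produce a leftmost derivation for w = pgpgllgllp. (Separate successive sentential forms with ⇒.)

S ⇒ BBB   [S ::= B B B]
BBB ⇒ pBB   [B ::= p]
pBB ⇒ pSB   [B ::= S]
pSB ⇒ pBBBB   [S ::= B B B]
pBBBB ⇒ pgYBBB   [B ::= g Y]
pgYBBB ⇒ pgBBBB   [Y ::= B]
pgBBBB ⇒ pgpBBB   [B ::= p]
pgpBBB ⇒ pgpgYBB   [B ::= g Y]
pgpgYBB ⇒ pgpgllBB   [Y ::= l l]
pgpgllBB ⇒ pgpgllgYB   [B ::= g Y]
pgpgllgYB ⇒ pgpgllgllB   [Y ::= l l]
pgpgllgllB ⇒ pgpgllgllp   [B ::= p]

S⇒BBB⇒pBB⇒pSB⇒pBBBB⇒pgYBBB⇒pgBBBB⇒pgpBBB⇒pgpgYBB⇒pgpgllBB⇒pgpgllgYB⇒pgpgllgllB⇒pgpgllgllp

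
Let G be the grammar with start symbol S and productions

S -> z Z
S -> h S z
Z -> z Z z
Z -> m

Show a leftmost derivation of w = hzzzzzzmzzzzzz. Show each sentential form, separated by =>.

S => hSz   [S -> h S z]
hSz => hzZz   [S -> z Z]
hzZz => hzzZzz   [Z -> z Z z]
hzzZzz => hzzzZzzz   [Z -> z Z z]
hzzzZzzz => hzzzzZzzzz   [Z -> z Z z]
hzzzzZzzzz => hzzzzzZzzzzz   [Z -> z Z z]
hzzzzzZzzzzz => hzzzzzzZzzzzzz   [Z -> z Z z]
hzzzzzzZzzzzzz => hzzzzzzmzzzzzz   [Z -> m]

S => hSz => hzZz => hzzZzz => hzzzZzzz => hzzzzZzzzz => hzzzzzZzzzzz => hzzzzzzZzzzzzz => hzzzzzzmzzzzzz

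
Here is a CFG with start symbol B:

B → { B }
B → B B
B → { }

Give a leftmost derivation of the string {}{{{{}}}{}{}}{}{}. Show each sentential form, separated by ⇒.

B ⇒ BB ⇒ BBB ⇒ BBBB ⇒ {}BBB ⇒ {}{B}BB ⇒ {}{BB}BB ⇒ {}{BBB}BB ⇒ {}{{B}BB}BB ⇒ {}{{{B}}BB}BB ⇒ {}{{{{}}}BB}BB ⇒ {}{{{{}}}{}B}BB ⇒ {}{{{{}}}{}{}}BB ⇒ {}{{{{}}}{}{}}{}B ⇒ {}{{{{}}}{}{}}{}{}

B ⇒ BB   [B → B B]
BB ⇒ BBB   [B → B B]
BBB ⇒ BBBB   [B → B B]
BBBB ⇒ {}BBB   [B → { }]
{}BBB ⇒ {}{B}BB   [B → { B }]
{}{B}BB ⇒ {}{BB}BB   [B → B B]
{}{BB}BB ⇒ {}{BBB}BB   [B → B B]
{}{BBB}BB ⇒ {}{{B}BB}BB   [B → { B }]
{}{{B}BB}BB ⇒ {}{{{B}}BB}BB   [B → { B }]
{}{{{B}}BB}BB ⇒ {}{{{{}}}BB}BB   [B → { }]
{}{{{{}}}BB}BB ⇒ {}{{{{}}}{}B}BB   [B → { }]
{}{{{{}}}{}B}BB ⇒ {}{{{{}}}{}{}}BB   [B → { }]
{}{{{{}}}{}{}}BB ⇒ {}{{{{}}}{}{}}{}B   [B → { }]
{}{{{{}}}{}{}}{}B ⇒ {}{{{{}}}{}{}}{}{}   [B → { }]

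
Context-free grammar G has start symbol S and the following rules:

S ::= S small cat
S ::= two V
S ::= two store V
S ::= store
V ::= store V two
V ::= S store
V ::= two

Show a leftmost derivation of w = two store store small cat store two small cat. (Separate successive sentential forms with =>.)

S => S small cat => two V small cat => two store V two small cat => two store S store two small cat => two store S small cat store two small cat => two store store small cat store two small cat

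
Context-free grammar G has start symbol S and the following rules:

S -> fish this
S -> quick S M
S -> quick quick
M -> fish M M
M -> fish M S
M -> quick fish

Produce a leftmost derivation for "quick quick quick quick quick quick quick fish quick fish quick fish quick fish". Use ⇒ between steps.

S ⇒ quick S M ⇒ quick quick S M M ⇒ quick quick quick S M M M ⇒ quick quick quick quick S M M M M ⇒ quick quick quick quick quick quick M M M M ⇒ quick quick quick quick quick quick quick fish M M M ⇒ quick quick quick quick quick quick quick fish quick fish M M ⇒ quick quick quick quick quick quick quick fish quick fish quick fish M ⇒ quick quick quick quick quick quick quick fish quick fish quick fish quick fish

S ⇒ quick S M   [S -> quick S M]
quick S M ⇒ quick quick S M M   [S -> quick S M]
quick quick S M M ⇒ quick quick quick S M M M   [S -> quick S M]
quick quick quick S M M M ⇒ quick quick quick quick S M M M M   [S -> quick S M]
quick quick quick quick S M M M M ⇒ quick quick quick quick quick quick M M M M   [S -> quick quick]
quick quick quick quick quick quick M M M M ⇒ quick quick quick quick quick quick quick fish M M M   [M -> quick fish]
quick quick quick quick quick quick quick fish M M M ⇒ quick quick quick quick quick quick quick fish quick fish M M   [M -> quick fish]
quick quick quick quick quick quick quick fish quick fish M M ⇒ quick quick quick quick quick quick quick fish quick fish quick fish M   [M -> quick fish]
quick quick quick quick quick quick quick fish quick fish quick fish M ⇒ quick quick quick quick quick quick quick fish quick fish quick fish quick fish   [M -> quick fish]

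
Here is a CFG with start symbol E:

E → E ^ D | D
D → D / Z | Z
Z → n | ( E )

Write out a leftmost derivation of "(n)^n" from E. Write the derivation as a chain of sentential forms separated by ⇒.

E ⇒ E^D   [E → E ^ D]
E^D ⇒ D^D   [E → D]
D^D ⇒ Z^D   [D → Z]
Z^D ⇒ (E)^D   [Z → ( E )]
(E)^D ⇒ (D)^D   [E → D]
(D)^D ⇒ (Z)^D   [D → Z]
(Z)^D ⇒ (n)^D   [Z → n]
(n)^D ⇒ (n)^Z   [D → Z]
(n)^Z ⇒ (n)^n   [Z → n]

E ⇒ E^D ⇒ D^D ⇒ Z^D ⇒ (E)^D ⇒ (D)^D ⇒ (Z)^D ⇒ (n)^D ⇒ (n)^Z ⇒ (n)^n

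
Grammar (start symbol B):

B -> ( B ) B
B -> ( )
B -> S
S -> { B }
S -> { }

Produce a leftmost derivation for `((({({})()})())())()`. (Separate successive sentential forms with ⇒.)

B ⇒ (B)B ⇒ ((B)B)B ⇒ (((B)B)B)B ⇒ (((S)B)B)B ⇒ ((({B})B)B)B ⇒ ((({(B)B})B)B)B ⇒ ((({(S)B})B)B)B ⇒ ((({({})B})B)B)B ⇒ ((({({})()})B)B)B ⇒ ((({({})()})())B)B ⇒ ((({({})()})())())B ⇒ ((({({})()})())())()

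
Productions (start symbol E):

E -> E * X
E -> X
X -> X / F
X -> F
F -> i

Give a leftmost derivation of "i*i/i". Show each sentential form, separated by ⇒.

E ⇒ E*X ⇒ X*X ⇒ F*X ⇒ i*X ⇒ i*X/F ⇒ i*F/F ⇒ i*i/F ⇒ i*i/i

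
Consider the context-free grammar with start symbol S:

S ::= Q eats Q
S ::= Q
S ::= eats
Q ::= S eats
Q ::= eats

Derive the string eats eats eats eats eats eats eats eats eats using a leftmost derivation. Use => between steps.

S => Q   [S ::= Q]
Q => S eats   [Q ::= S eats]
S eats => Q eats Q eats   [S ::= Q eats Q]
Q eats Q eats => S eats eats Q eats   [Q ::= S eats]
S eats eats Q eats => Q eats eats Q eats   [S ::= Q]
Q eats eats Q eats => eats eats eats Q eats   [Q ::= eats]
eats eats eats Q eats => eats eats eats S eats eats   [Q ::= S eats]
eats eats eats S eats eats => eats eats eats Q eats Q eats eats   [S ::= Q eats Q]
eats eats eats Q eats Q eats eats => eats eats eats eats eats Q eats eats   [Q ::= eats]
eats eats eats eats eats Q eats eats => eats eats eats eats eats S eats eats eats   [Q ::= S eats]
eats eats eats eats eats S eats eats eats => eats eats eats eats eats eats eats eats eats   [S ::= eats]

S => Q => S eats => Q eats Q eats => S eats eats Q eats => Q eats eats Q eats => eats eats eats Q eats => eats eats eats S eats eats => eats eats eats Q eats Q eats eats => eats eats eats eats eats Q eats eats => eats eats eats eats eats S eats eats eats => eats eats eats eats eats eats eats eats eats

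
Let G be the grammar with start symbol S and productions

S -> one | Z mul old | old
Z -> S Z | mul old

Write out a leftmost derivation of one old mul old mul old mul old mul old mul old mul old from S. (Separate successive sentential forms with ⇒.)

S ⇒ Z mul old   [S -> Z mul old]
Z mul old ⇒ S Z mul old   [Z -> S Z]
S Z mul old ⇒ one Z mul old   [S -> one]
one Z mul old ⇒ one S Z mul old   [Z -> S Z]
one S Z mul old ⇒ one old Z mul old   [S -> old]
one old Z mul old ⇒ one old S Z mul old   [Z -> S Z]
one old S Z mul old ⇒ one old Z mul old Z mul old   [S -> Z mul old]
one old Z mul old Z mul old ⇒ one old mul old mul old Z mul old   [Z -> mul old]
one old mul old mul old Z mul old ⇒ one old mul old mul old S Z mul old   [Z -> S Z]
one old mul old mul old S Z mul old ⇒ one old mul old mul old Z mul old Z mul old   [S -> Z mul old]
one old mul old mul old Z mul old Z mul old ⇒ one old mul old mul old mul old mul old Z mul old   [Z -> mul old]
one old mul old mul old mul old mul old Z mul old ⇒ one old mul old mul old mul old mul old mul old mul old   [Z -> mul old]

S ⇒ Z mul old ⇒ S Z mul old ⇒ one Z mul old ⇒ one S Z mul old ⇒ one old Z mul old ⇒ one old S Z mul old ⇒ one old Z mul old Z mul old ⇒ one old mul old mul old Z mul old ⇒ one old mul old mul old S Z mul old ⇒ one old mul old mul old Z mul old Z mul old ⇒ one old mul old mul old mul old mul old Z mul old ⇒ one old mul old mul old mul old mul old mul old mul old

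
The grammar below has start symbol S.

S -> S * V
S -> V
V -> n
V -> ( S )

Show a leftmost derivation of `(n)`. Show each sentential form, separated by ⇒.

S ⇒ V ⇒ (S) ⇒ (V) ⇒ (n)

S ⇒ V   [S -> V]
V ⇒ (S)   [V -> ( S )]
(S) ⇒ (V)   [S -> V]
(V) ⇒ (n)   [V -> n]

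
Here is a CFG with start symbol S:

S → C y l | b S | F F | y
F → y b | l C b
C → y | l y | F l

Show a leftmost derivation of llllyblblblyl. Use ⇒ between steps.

S ⇒ Cyl ⇒ Flyl ⇒ lCblyl ⇒ lFlblyl ⇒ llCblblyl ⇒ llFlblblyl ⇒ lllCblblblyl ⇒ llllyblblblyl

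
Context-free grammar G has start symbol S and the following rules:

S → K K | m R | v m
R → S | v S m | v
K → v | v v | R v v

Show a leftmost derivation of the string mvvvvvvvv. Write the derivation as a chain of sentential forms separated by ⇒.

S⇒mR⇒mS⇒mKK⇒mvvK⇒mvvRvv⇒mvvSvv⇒mvvKKvv⇒mvvRvvKvv⇒mvvvvvKvv⇒mvvvvvvvv

S ⇒ mR   [S → m R]
mR ⇒ mS   [R → S]
mS ⇒ mKK   [S → K K]
mKK ⇒ mvvK   [K → v v]
mvvK ⇒ mvvRvv   [K → R v v]
mvvRvv ⇒ mvvSvv   [R → S]
mvvSvv ⇒ mvvKKvv   [S → K K]
mvvKKvv ⇒ mvvRvvKvv   [K → R v v]
mvvRvvKvv ⇒ mvvvvvKvv   [R → v]
mvvvvvKvv ⇒ mvvvvvvvv   [K → v]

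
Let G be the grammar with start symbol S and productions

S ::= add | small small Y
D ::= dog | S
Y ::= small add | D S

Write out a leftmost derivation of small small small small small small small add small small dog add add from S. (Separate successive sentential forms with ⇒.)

S ⇒ small small Y   [S ::= small small Y]
small small Y ⇒ small small D S   [Y ::= D S]
small small D S ⇒ small small S S   [D ::= S]
small small S S ⇒ small small small small Y S   [S ::= small small Y]
small small small small Y S ⇒ small small small small D S S   [Y ::= D S]
small small small small D S S ⇒ small small small small S S S   [D ::= S]
small small small small S S S ⇒ small small small small small small Y S S   [S ::= small small Y]
small small small small small small Y S S ⇒ small small small small small small small add S S   [Y ::= small add]
small small small small small small small add S S ⇒ small small small small small small small add small small Y S   [S ::= small small Y]
small small small small small small small add small small Y S ⇒ small small small small small small small add small small D S S   [Y ::= D S]
small small small small small small small add small small D S S ⇒ small small small small small small small add small small dog S S   [D ::= dog]
small small small small small small small add small small dog S S ⇒ small small small small small small small add small small dog add S   [S ::= add]
small small small small small small small add small small dog add S ⇒ small small small small small small small add small small dog add add   [S ::= add]

S ⇒ small small Y ⇒ small small D S ⇒ small small S S ⇒ small small small small Y S ⇒ small small small small D S S ⇒ small small small small S S S ⇒ small small small small small small Y S S ⇒ small small small small small small small add S S ⇒ small small small small small small small add small small Y S ⇒ small small small small small small small add small small D S S ⇒ small small small small small small small add small small dog S S ⇒ small small small small small small small add small small dog add S ⇒ small small small small small small small add small small dog add add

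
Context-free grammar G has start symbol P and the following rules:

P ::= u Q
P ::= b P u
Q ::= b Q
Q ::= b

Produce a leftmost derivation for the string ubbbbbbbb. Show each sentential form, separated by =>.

P => uQ => ubQ => ubbQ => ubbbQ => ubbbbQ => ubbbbbQ => ubbbbbbQ => ubbbbbbbQ => ubbbbbbbb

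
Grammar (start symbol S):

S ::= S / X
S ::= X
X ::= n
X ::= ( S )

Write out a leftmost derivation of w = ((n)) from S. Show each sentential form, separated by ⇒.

S ⇒ X ⇒ (S) ⇒ (X) ⇒ ((S)) ⇒ ((X)) ⇒ ((n))

S ⇒ X   [S ::= X]
X ⇒ (S)   [X ::= ( S )]
(S) ⇒ (X)   [S ::= X]
(X) ⇒ ((S))   [X ::= ( S )]
((S)) ⇒ ((X))   [S ::= X]
((X)) ⇒ ((n))   [X ::= n]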